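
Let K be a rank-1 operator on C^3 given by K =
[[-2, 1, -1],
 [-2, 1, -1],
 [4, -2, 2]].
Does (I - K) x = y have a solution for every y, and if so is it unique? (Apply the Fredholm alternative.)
(I - K) is singular (det(I - K) = 0, i.e. 1 ∈ sigma(K)). (I - K) x = y is solvable iff y ⊥ ker((I - K)^*) = span{(-2, 1, -1)}, i.e. iff -2y_1 + y_2 - y_3 = 0. When solvable, the solutions are x = y + c·(1, 1, -2), c arbitrary (ker(I - K) = span{(1, 1, -2)}, dimension 1).

K has rank 1, so it is an outer product K = u v^T: every row of K is a multiple of one row vector. Reading off the entries, u = (1, 1, -2) and v = (-2, 1, -1) (row i of K equals u_i·v^T). A rank-one matrix u v^T satisfies K u = u (v·u) and kills the (2)-dimensional subspace v^⊥, so its characteristic polynomial is lambda^2 (lambda - v·u) with v·u = tr K = 1. Hence the eigenvalues of I - K are 1 (multiplicity 2) and 1 - (1) = 0, so det(I - K) = 0. (Direct check: I - K =
[[3, -1, 1],
 [2, 0, 1],
 [-4, 2, -1]]
has determinant 0.) So 1 is an eigenvalue of K and (I - K) is not invertible. The finite-dimensional Fredholm alternative says: either (I - K) is invertible, or ker(I - K) ≠ {0} and then range(I - K) = ker((I - K)^*)^⊥, with dim ker(I - K) = dim ker((I - K)^*). We are in the second case, so we need both kernels. Kernel of I - K: (I - K) u = u - u (v·u) = u - u = 0, so ker(I - K) = span{u} = span{(1, 1, -2)} (it is exactly 1-dimensional because rank(I - K) = 2). Kernel of the adjoint: K is real, so (I - K)^* = I - K^T = I - v u^T, and (I - v u^T) v = v - v (u·v) = 0; hence ker((I - K)^*) = span{v} = span{(-2, 1, -1)}. Therefore (I - K) x = y is solvable iff <y, v> = 0, i.e. iff -2y_1 + y_2 - y_3 = 0. When this holds, K y = u (v·y) = 0, so (I - K) y = y and x = y is a particular solution; the full solution set is the line x = y + c·u = y + c·(1, 1, -2), c ∈ C.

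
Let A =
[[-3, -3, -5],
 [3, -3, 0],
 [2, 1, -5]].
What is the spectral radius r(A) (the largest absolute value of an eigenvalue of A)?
r(A) ≈ 5.3176

The eigenvalues of A are the roots of its characteristic polynomial. With M = A (coefficients from the trace, the sum of principal 2x2 minors, and det A):
  p(λ) = det(λ I - M) = λ^3 + 11λ^2 + 58λ + 135.
No integer candidate from the rational root theorem (±divisors of 135) is a root, so the roots are irrational. The cubic discriminant is Δ = -33879 < 0, so there is one real root and a complex-conjugate pair. p(-5) = -5 and p(-4) = 15 have opposite signs, so a root lies in (-5, -4); Newton's method refines it to λ ≈ -4.7742. Dividing out (λ - (-4.7742)) leaves approximately λ^2 + 6.2258λ + 28.2767. For λ^2 + 6.2258λ + 28.2767 the discriminant is -74.3469. It is negative, so the remaining roots are the complex-conjugate pair λ ≈ -3.1129 ± 4.3112i. Their product equals the constant term, so |λ|^2 ≈ 28.2767 and |λ| ≈ 5.3176.
Thus the eigenvalues (to 4 decimals) are -4.7742 (modulus 4.7742); -3.1129 ± 4.3112i (modulus 5.3176). The spectral radius is the largest modulus: r(A) ≈ 5.3176. (Cross-check: r(A) ≤ ||A||_2 ≈ 7.3382; equality holds whenever A is normal, though it can also hold for some non-normal A.)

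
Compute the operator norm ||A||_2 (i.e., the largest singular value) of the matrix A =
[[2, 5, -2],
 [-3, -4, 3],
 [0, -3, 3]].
||A||_2 ≈ 8.9319 (= sqrt(largest eigenvalue of A^T A))

||A||_2 = sigma_max(A) = sqrt(lambda_max(A^T A)). Form the symmetric matrix M = A^T A =
[[13, 22, -13],
 [22, 50, -31],
 [-13, -31, 22]].
Its characteristic polynomial (trace, sum of principal 2x2 minors, determinant of M give the coefficients) is
  p(λ) = det(λ I - M) = λ^3 - 85λ^2 + 422λ - 441.
No integer candidate from the rational root theorem (±divisors of 441) is a root, so the roots are irrational. The cubic discriminant is Δ = 182219681 > 0, so there are three distinct real roots. p(1) = -103 and p(2) = 71 have opposite signs, so a root lies in (1, 2); Newton's method refines it to λ ≈ 1.4765. p(3) = 87 and p(4) = -49 have opposite signs, so a root lies in (3, 4); Newton's method refines it to λ ≈ 3.7438. p(79) = -4549 and p(80) = 1319 have opposite signs, so a root lies in (79, 80); Newton's method refines it to λ ≈ 79.7797. Check (Vieta): the three roots sum to 85, matching tr M = 85.
So the eigenvalues of A^T A are ≈ 1.4765, 3.7438, 79.7797 (all ≥ 0, as they must be for A^T A). The largest is λ_max ≈ 79.7797, hence ||A||_2 = sqrt(λ_max) ≈ 8.9319.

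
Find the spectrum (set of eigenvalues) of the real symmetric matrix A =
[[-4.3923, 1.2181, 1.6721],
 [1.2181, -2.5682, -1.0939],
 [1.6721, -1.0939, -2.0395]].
sigma(A) ≈ {-6, -2, -1}

A is real symmetric, so its spectrum consists of real eigenvalues. Expanding the characteristic polynomial of the displayed matrix gives
  det(λ I - A) = p(λ) = λ^3 + (9)λ^2 + (20)λ + (12).
Solving p(λ) = 0 yields eigenvalues ≈ -6, -2, -1. (A is shown rounded to 4 decimals, so these recover the underlying integer eigenvalues to within that precision.)
Verification: the trace of A = -9 equals the sum of eigenvalues -9, and det(A) ≈ -11.9997 matches the eigenvalue product -12.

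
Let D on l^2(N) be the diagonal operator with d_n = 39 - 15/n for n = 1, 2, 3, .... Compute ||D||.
||D|| = 39

For a diagonal operator on l^2 with entries d_n, ||D|| = sup_n |d_n|. Here d_1 = 24, d_2 = 63/2, ..., and d_n = 39 - 15/n increases monotonically toward 39. All terms lie in [24, 39), so |d_n| = d_n and the supremum is the limit 39, which is not attained by any individual d_n. Hence ||D|| = 39.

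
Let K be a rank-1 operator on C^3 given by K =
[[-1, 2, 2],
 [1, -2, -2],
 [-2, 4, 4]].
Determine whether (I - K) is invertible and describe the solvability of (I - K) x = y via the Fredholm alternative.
(I - K) is singular (det(I - K) = 0, i.e. 1 ∈ sigma(K)). (I - K) x = y is solvable iff y ⊥ ker((I - K)^*) = span{(-1, 2, 2)}, i.e. iff -y_1 + 2y_2 + 2y_3 = 0. When solvable, the solutions are x = y + c·(1, -1, 2), c arbitrary (ker(I - K) = span{(1, -1, 2)}, dimension 1).

K has rank 1, so it is an outer product K = u v^T: every row of K is a multiple of one row vector. Reading off the entries, u = (1, -1, 2) and v = (-1, 2, 2) (row i of K equals u_i·v^T). A rank-one matrix u v^T satisfies K u = u (v·u) and kills the (2)-dimensional subspace v^⊥, so its characteristic polynomial is lambda^2 (lambda - v·u) with v·u = tr K = 1. Hence the eigenvalues of I - K are 1 (multiplicity 2) and 1 - (1) = 0, so det(I - K) = 0. (Direct check: I - K =
[[2, -2, -2],
 [-1, 3, 2],
 [2, -4, -3]]
has determinant 0.) So 1 is an eigenvalue of K and (I - K) is not invertible. The finite-dimensional Fredholm alternative says: either (I - K) is invertible, or ker(I - K) ≠ {0} and then range(I - K) = ker((I - K)^*)^⊥, with dim ker(I - K) = dim ker((I - K)^*). We are in the second case, so we need both kernels. Kernel of I - K: (I - K) u = u - u (v·u) = u - u = 0, so ker(I - K) = span{u} = span{(1, -1, 2)} (it is exactly 1-dimensional because rank(I - K) = 2). Kernel of the adjoint: K is real, so (I - K)^* = I - K^T = I - v u^T, and (I - v u^T) v = v - v (u·v) = 0; hence ker((I - K)^*) = span{v} = span{(-1, 2, 2)}. Therefore (I - K) x = y is solvable iff <y, v> = 0, i.e. iff -y_1 + 2y_2 + 2y_3 = 0. When this holds, K y = u (v·y) = 0, so (I - K) y = y and x = y is a particular solution; the full solution set is the line x = y + c·u = y + c·(1, -1, 2), c ∈ C.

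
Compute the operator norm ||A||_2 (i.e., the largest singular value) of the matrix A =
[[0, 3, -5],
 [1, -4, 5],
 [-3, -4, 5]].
||A||_2 ≈ 10.8211 (= sqrt(largest eigenvalue of A^T A))

||A||_2 = sigma_max(A) = sqrt(lambda_max(A^T A)). Form the symmetric matrix M = A^T A =
[[10, 8, -10],
 [8, 41, -55],
 [-10, -55, 75]].
Its characteristic polynomial (trace, sum of principal 2x2 minors, determinant of M give the coefficients) is
  p(λ) = det(λ I - M) = λ^3 - 126λ^2 + 1046λ - 400.
No integer candidate from the rational root theorem (±divisors of 400) is a root, so the roots are irrational. The cubic discriminant is Δ = 10536413872 > 0, so there are three distinct real roots. p(0) = -400 and p(1) = 521 have opposite signs, so a root lies in (0, 1); Newton's method refines it to λ ≈ 0.4018. p(8) = 416 and p(9) = -463 have opposite signs, so a root lies in (8, 9); Newton's method refines it to λ ≈ 8.5018. p(117) = -1219 and p(118) = 11636 have opposite signs, so a root lies in (117, 118); Newton's method refines it to λ ≈ 117.0964. Check (Vieta): the three roots sum to 126, matching tr M = 126.
So the eigenvalues of A^T A are ≈ 0.4018, 8.5018, 117.0964 (all ≥ 0, as they must be for A^T A). The largest is λ_max ≈ 117.0964, hence ||A||_2 = sqrt(λ_max) ≈ 10.8211.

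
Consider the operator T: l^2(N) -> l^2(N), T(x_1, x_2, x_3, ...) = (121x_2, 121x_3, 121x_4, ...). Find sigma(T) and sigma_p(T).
sigma(T) = closed disk {z in C : |z| ≤ 121}; sigma_p(T) = open disk {z in C : |z| < 121}

Note T = 121·V where V is the unit left shift (V x)_k = x_{k+1}; so sigma(T) = 121·sigma(V) and ||T|| = 121||V||. ||T x||^2 = 14641sum_{k≥2} |x_k|^2 ≤ 14641||x||^2, with equality on {x : x_1 = 0}, so ||T|| = 121. For any lambda with |lambda| < 121, set r = lambda/121 (|r| < 1); the vector x = (1, r, r^2, ...) is in l^2 and satisfies T x = 121(r, r^2, ...) = lambda x, so lambda is an eigenvalue. On the boundary |lambda| = 121 the geometric series diverges, so no l^2 eigenvector exists, but these lambda lie in the approximate point spectrum. Hence sigma(T) is the closed disk of radius 121 and sigma_p(T) is the open disk.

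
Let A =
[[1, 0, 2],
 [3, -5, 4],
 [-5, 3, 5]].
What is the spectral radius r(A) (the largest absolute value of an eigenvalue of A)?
r(A) ≈ 5.7628

The eigenvalues of A are the roots of its characteristic polynomial. With M = A (coefficients from the trace, the sum of principal 2x2 minors, and det A):
  p(λ) = det(λ I - M) = λ^3 - λ^2 - 27λ + 69.
No integer candidate from the rational root theorem (±divisors of 69) is a root, so the roots are irrational. The cubic discriminant is Δ = -15276 < 0, so there is one real root and a complex-conjugate pair. p(-6) = -21 and p(-5) = 54 have opposite signs, so a root lies in (-6, -5); Newton's method refines it to λ ≈ -5.7628. Dividing out (λ - (-5.7628)) leaves approximately λ^2 - 6.7628λ + 11.9732. For λ^2 - 6.7628λ + 11.9732 the discriminant is -2.1569. It is negative, so the remaining roots are the complex-conjugate pair λ ≈ 3.3814 ± 0.7343i. Their product equals the constant term, so |λ|^2 ≈ 11.9732 and |λ| ≈ 3.4602.
Thus the eigenvalues (to 4 decimals) are -5.7628 (modulus 5.7628); 3.3814 ± 0.7343i (modulus 3.4602). The spectral radius is the largest modulus: r(A) ≈ 5.7628. (Cross-check: r(A) ≤ ||A||_2 ≈ 8.0947; equality holds whenever A is normal, though it can also hold for some non-normal A.)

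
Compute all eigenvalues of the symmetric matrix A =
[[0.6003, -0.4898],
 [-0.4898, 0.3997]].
sigma(A) ≈ {0, 1}

A is real symmetric, so its spectrum consists of real eigenvalues. Expanding the characteristic polynomial of the displayed matrix gives
  det(λ I - A) = p(λ) = λ^2 + (-1)λ + (0).
Solving p(λ) = 0 yields eigenvalues ≈ 0, 1. (A is shown rounded to 4 decimals, so these recover the underlying integer eigenvalues to within that precision.)
Verification: the trace of A = 1 equals the sum of eigenvalues 1, and det(A) ≈ 0.0000 matches the eigenvalue product 0.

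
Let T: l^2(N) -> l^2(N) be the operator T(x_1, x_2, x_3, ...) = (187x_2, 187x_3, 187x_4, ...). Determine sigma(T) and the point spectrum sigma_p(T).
sigma(T) = closed disk {z in C : |z| ≤ 187}; sigma_p(T) = open disk {z in C : |z| < 187}

Note T = 187·V where V is the unit left shift (V x)_k = x_{k+1}; so sigma(T) = 187·sigma(V) and ||T|| = 187||V||. ||T x||^2 = 34969sum_{k≥2} |x_k|^2 ≤ 34969||x||^2, with equality on {x : x_1 = 0}, so ||T|| = 187. For any lambda with |lambda| < 187, set r = lambda/187 (|r| < 1); the vector x = (1, r, r^2, ...) is in l^2 and satisfies T x = 187(r, r^2, ...) = lambda x, so lambda is an eigenvalue. On the boundary |lambda| = 187 the geometric series diverges, so no l^2 eigenvector exists, but these lambda lie in the approximate point spectrum. Hence sigma(T) is the closed disk of radius 187 and sigma_p(T) is the open disk.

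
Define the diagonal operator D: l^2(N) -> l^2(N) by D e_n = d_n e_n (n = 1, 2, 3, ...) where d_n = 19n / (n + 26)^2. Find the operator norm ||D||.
||D|| = 19/104 (attained at n = 26)

For D diagonal, ||D|| = sup_n |d_n|. Treat f(x) = 19x / (x + 26)^2 for real x > 0. By the quotient rule, f'(x) = 19(26 - x)/(x + 26)^3, which is positive for x < 26 and negative for x > 26. So f has a unique maximum at x = 26, and since 26 is a positive integer, the supremum over n ≥ 1 is attained at n = 26: d_26 = 19·26/(26 + 26)^2 = 19·26/2704 = 19/104. Hence ||D|| = 19/104.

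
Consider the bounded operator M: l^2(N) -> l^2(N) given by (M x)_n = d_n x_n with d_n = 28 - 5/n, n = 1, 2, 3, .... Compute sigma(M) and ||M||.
sigma(M) = {28 - 5/n : n ≥ 1} ∪ {28}; ||M|| = 28

A bounded diagonal operator on l^2 with diagonal entries d_n has spectrum equal to the closure of {d_n : n ≥ 1}: every d_n is an eigenvalue (with eigenvector e_n), so {d_n} ⊂ sigma(M); the spectrum is closed, so its closure is too; and for lambda not in the closure, (M - lambda I) has bounded inverse (the diagonal entries 1/(d_n - lambda) are bounded). For our sequence d_n = 28 - 5/n, n = 1, 2, 3, ...:
  - {d_n} = {28 - 5/n : n ≥ 1}; the only limit point is 28
  - closure = {28 - 5/n : n ≥ 1} ∪ {28}
For the norm: a diagonal operator has ||M|| = sup_n |d_n|. Here d_n = 28 - 5/n increases monotonically from d_1 = 23 toward 28, with all terms in [23, 28); so sup_n |d_n| = 28 (the supremum is the limit, not attained). So ||M|| = 28.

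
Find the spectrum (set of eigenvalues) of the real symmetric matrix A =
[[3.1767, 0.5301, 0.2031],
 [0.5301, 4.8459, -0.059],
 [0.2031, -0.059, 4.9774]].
sigma(A) ≈ {3, 5} (5 with multiplicity 2)

A is real symmetric, so its spectrum consists of real eigenvalues. Expanding the characteristic polynomial of the displayed matrix gives
  det(λ I - A) = p(λ) = λ^3 + (-13)λ^2 + (55)λ + (-75).
Solving p(λ) = 0 yields eigenvalues ≈ 3, 5, 5. (A is shown rounded to 4 decimals, so these recover the underlying integer eigenvalues to within that precision.)
Verification: the trace of A = 13 equals the sum of eigenvalues 13, and det(A) ≈ 74.9996 matches the eigenvalue product 75.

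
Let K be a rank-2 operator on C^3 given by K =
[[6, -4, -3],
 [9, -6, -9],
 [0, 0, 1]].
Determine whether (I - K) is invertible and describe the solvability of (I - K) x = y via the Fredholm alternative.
(I - K) is singular (det(I - K) = 0, i.e. 1 ∈ sigma(K)). (I - K) x = y is solvable iff y ⊥ ker((I - K)^*) = span{(0, 0, -1)}, i.e. iff -y_3 = 0. When solvable, x is determined up to adding multiples of (15, 18, 1) (ker(I - K) = span{(15, 18, 1)}, dimension 1).

K has rank 2 and factors as K = U V^T = u1 v1^T + u2 v2^T with u1 = (-3, 0, -1), v1 = (-3, 2, 2), u2 = (-1, 3, -1), v2 = (3, -2, -3) (multiplying out reproduces the displayed K). The nonzero eigenvalues of U V^T coincide with those of the 2 x 2 matrix G = V^T U = [[v1·u1, v1·u2], [v2·u1, v2·u2]] = [[7, 7], [-6, -6]], and by the Sylvester determinant identity det(I_3 - U V^T) = det(I_2 - V^T U) = det([[-6, -7], [6, 7]]) = (-6)(7) - (-7)(6) = 0. (Direct check: I - K =
[[-5, 4, 3],
 [-9, 7, 9],
 [0, 0, 0]]
has determinant 0.) So 1 is an eigenvalue of K and (I - K) is not invertible. The finite-dimensional Fredholm alternative says: either (I - K) is invertible, or ker(I - K) ≠ {0} and then range(I - K) = ker((I - K)^*)^⊥, with dim ker(I - K) = dim ker((I - K)^*). We are in the second case, so we compute both kernels via the 2 x 2 reduction. If (I - U V^T) x = 0 then x = U (V^T x) lies in the column space of U; writing x = U b gives U (I_2 - G) b = 0, and since u1, u2 are independent, (I_2 - G) b = 0. With I_2 - G = [[-6, -7], [6, 7]] (singular, as its determinant is 0) a null vector is b = (-7, 6), so ker(I - K) = span{-7·u1 + (6)·u2} = span{(15, 18, 1)}. For the adjoint, (I - K)^* = I - K^T = I - V U^T, and the same argument gives ker((I - K)^*) = {V a : (I_2 - G)^T a = 0}; (I_2 - G)^T = [[-6, 6], [-7, 7]] has null vector a = (1, 1), so ker((I - K)^*) = span{1·v1 + (1)·v2} = span{(0, 0, -1)}. (Both kernels are 1-dimensional, matching rank(I - K) = 2.) Therefore (I - K) x = y is solvable iff <y, (0, 0, -1)> = 0, i.e. iff -y_3 = 0; when solvable the solution set is the line x_p + c·(15, 18, 1), c ∈ C.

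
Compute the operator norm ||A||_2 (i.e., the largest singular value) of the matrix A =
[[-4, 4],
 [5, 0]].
||A||_2 = sqrt((57 + sqrt(1649))/2) ≈ 6.986 (= sqrt(largest eigenvalue of A^T A))

||A||_2 = sigma_max(A) = sqrt(lambda_max(A^T A)). Form the symmetric matrix M = A^T A =
[[41, -16],
 [-16, 16]].
Its characteristic polynomial (trace, determinant of M give the coefficients) is
  p(λ) = det(λ I - M) = λ^2 - 57λ + 400.
For λ^2 - 57λ + 400 the discriminant is 1649. It is nonnegative but not a perfect square, so the roots are real and irrational: λ = (57 ± sqrt(1649))/2 ≈ 48.8039, 8.1961.
So the eigenvalues of A^T A are ≈ 8.1961, 48.8039 (all ≥ 0, as they must be for A^T A). The largest is λ_max = (57 + sqrt(1649))/2 ≈ 48.8039, hence ||A||_2 = sqrt(λ_max) = sqrt((57 + sqrt(1649))/2) ≈ 6.986.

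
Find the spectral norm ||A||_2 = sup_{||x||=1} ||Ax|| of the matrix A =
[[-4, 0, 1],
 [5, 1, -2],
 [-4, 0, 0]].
||A||_2 ≈ 7.8105 (= sqrt(largest eigenvalue of A^T A))

||A||_2 = sigma_max(A) = sqrt(lambda_max(A^T A)). Form the symmetric matrix M = A^T A =
[[57, 5, -14],
 [5, 1, -2],
 [-14, -2, 5]].
Its characteristic polynomial (trace, sum of principal 2x2 minors, determinant of M give the coefficients) is
  p(λ) = det(λ I - M) = λ^3 - 63λ^2 + 122λ - 16.
No integer candidate from the rational root theorem (±divisors of 16) is a root, so the roots are irrational. The cubic discriminant is Δ = 38014852 > 0, so there are three distinct real roots. p(0) = -16 and p(1) = 44 have opposite signs, so a root lies in (0, 1); Newton's method refines it to λ ≈ 0.1415. p(1) = 44 and p(2) = -16 have opposite signs, so a root lies in (1, 2); Newton's method refines it to λ ≈ 1.8541. p(61) = -16 and p(62) = 3704 have opposite signs, so a root lies in (61, 62); Newton's method refines it to λ ≈ 61.0044. Check (Vieta): the three roots sum to 63, matching tr M = 63.
So the eigenvalues of A^T A are ≈ 0.1415, 1.8541, 61.0044 (all ≥ 0, as they must be for A^T A). The largest is λ_max ≈ 61.0044, hence ||A||_2 = sqrt(λ_max) ≈ 7.8105.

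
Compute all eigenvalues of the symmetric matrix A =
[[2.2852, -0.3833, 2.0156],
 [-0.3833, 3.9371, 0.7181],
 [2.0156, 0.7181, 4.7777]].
sigma(A) ≈ {1, 4, 6}

A is real symmetric, so its spectrum consists of real eigenvalues. Expanding the characteristic polynomial of the displayed matrix gives
  det(λ I - A) = p(λ) = λ^3 + (-11)λ^2 + (34)λ + (-24).
Solving p(λ) = 0 yields eigenvalues ≈ 1, 4, 6. (A is shown rounded to 4 decimals, so these recover the underlying integer eigenvalues to within that precision.)
Verification: the trace of A = 11 equals the sum of eigenvalues 11, and det(A) ≈ 24.0003 matches the eigenvalue product 24.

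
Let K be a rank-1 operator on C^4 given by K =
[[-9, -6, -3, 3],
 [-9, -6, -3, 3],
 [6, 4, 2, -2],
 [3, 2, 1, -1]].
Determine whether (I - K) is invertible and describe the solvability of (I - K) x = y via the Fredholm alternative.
(I - K) is invertible (det(I - K) = 15 ≠ 0), so for every y in C^4 the equation (I - K) x = y has a unique solution.

K has rank 1, so it is an outer product K = u v^T: every row of K is a multiple of one row vector. Reading off the entries, u = (3, 3, -2, -1) and v = (-3, -2, -1, 1) (row i of K equals u_i·v^T). A rank-one matrix u v^T satisfies K u = u (v·u) and kills the (3)-dimensional subspace v^⊥, so its characteristic polynomial is lambda^3 (lambda - v·u) with v·u = tr K = -14. Hence the eigenvalues of I - K are 1 (multiplicity 3) and 1 - (-14) = 15, so det(I - K) = 15. (Direct check: I - K =
[[10, 6, 3, -3],
 [9, 7, 3, -3],
 [-6, -4, -1, 2],
 [-3, -2, -1, 2]]
has determinant 15.) The finite-dimensional Fredholm alternative says: either (I - K) is invertible, or ker(I - K) ≠ {0} and then range(I - K) = ker((I - K)^*)^⊥, with dim ker(I - K) = dim ker((I - K)^*). Since det(I - K) ≠ 0, 1 is not an eigenvalue of K and ker(I - K) = {0}, so we are in the first case: for every y there is a unique x = (I - K)^(-1) y. Explicitly, by the Sherman–Morrison formula, (I - u v^T)^(-1) = I + u v^T/(1 - v·u), i.e. (I - K)^(-1) = I + K/(15).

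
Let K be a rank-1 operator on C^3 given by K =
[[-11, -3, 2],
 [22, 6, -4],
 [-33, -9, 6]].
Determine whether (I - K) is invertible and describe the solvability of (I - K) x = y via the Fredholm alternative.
(I - K) is singular (det(I - K) = 0, i.e. 1 ∈ sigma(K)). (I - K) x = y is solvable iff y ⊥ ker((I - K)^*) = span{(-11, -3, 2)}, i.e. iff -11y_1 - 3y_2 + 2y_3 = 0. When solvable, the solutions are x = y + c·(1, -2, 3), c arbitrary (ker(I - K) = span{(1, -2, 3)}, dimension 1).

K has rank 1, so it is an outer product K = u v^T: every row of K is a multiple of one row vector. Reading off the entries, u = (1, -2, 3) and v = (-11, -3, 2) (row i of K equals u_i·v^T). A rank-one matrix u v^T satisfies K u = u (v·u) and kills the (2)-dimensional subspace v^⊥, so its characteristic polynomial is lambda^2 (lambda - v·u) with v·u = tr K = 1. Hence the eigenvalues of I - K are 1 (multiplicity 2) and 1 - (1) = 0, so det(I - K) = 0. (Direct check: I - K =
[[12, 3, -2],
 [-22, -5, 4],
 [33, 9, -5]]
has determinant 0.) So 1 is an eigenvalue of K and (I - K) is not invertible. The finite-dimensional Fredholm alternative says: either (I - K) is invertible, or ker(I - K) ≠ {0} and then range(I - K) = ker((I - K)^*)^⊥, with dim ker(I - K) = dim ker((I - K)^*). We are in the second case, so we need both kernels. Kernel of I - K: (I - K) u = u - u (v·u) = u - u = 0, so ker(I - K) = span{u} = span{(1, -2, 3)} (it is exactly 1-dimensional because rank(I - K) = 2). Kernel of the adjoint: K is real, so (I - K)^* = I - K^T = I - v u^T, and (I - v u^T) v = v - v (u·v) = 0; hence ker((I - K)^*) = span{v} = span{(-11, -3, 2)}. Therefore (I - K) x = y is solvable iff <y, v> = 0, i.e. iff -11y_1 - 3y_2 + 2y_3 = 0. When this holds, K y = u (v·y) = 0, so (I - K) y = y and x = y is a particular solution; the full solution set is the line x = y + c·u = y + c·(1, -2, 3), c ∈ C.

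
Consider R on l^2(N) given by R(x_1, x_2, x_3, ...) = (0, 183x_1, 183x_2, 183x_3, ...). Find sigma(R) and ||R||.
sigma(R) = closed disk {z in C : |z| ≤ 183}; ||R|| = 183

Note R = 183·U where U is the unit right shift (U x)_k = x_{k-1} (with x_0 := 0); so ||R|| = 183||U|| and sigma(R) = 183·sigma(U). ||R x||^2 = sum_{k≥1} |183x_k|^2 = 33489||x||^2, so ||R|| = 183 and sigma(R) ⊂ {|z| ≤ 183}. For any |lambda| < 183, the equation (R - lambda I) x = 0 forces x_1 = 0, then 183x_k = lambda x_{k+1} ⇒ x = 0, so R has no eigenvalues. But (R - lambda I) is not surjective for |lambda| < 183: solving (R - lambda I) x = e_1 would require x_n proportional to (lambda/183)^(-n), which is not in l^2. So every |lambda| < 183 lies in the residual spectrum. The boundary |lambda| = 183 is in the approximate point spectrum (the spectrum is closed). Hence sigma(R) is the closed disk of radius 183.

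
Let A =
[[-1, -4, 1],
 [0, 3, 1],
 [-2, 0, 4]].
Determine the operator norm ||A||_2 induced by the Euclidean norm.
||A||_2 ≈ 5.1985 (= sqrt(largest eigenvalue of A^T A))

||A||_2 = sigma_max(A) = sqrt(lambda_max(A^T A)). Form the symmetric matrix M = A^T A =
[[5, 4, -9],
 [4, 25, -1],
 [-9, -1, 18]].
Its characteristic polynomial (trace, sum of principal 2x2 minors, determinant of M give the coefficients) is
  p(λ) = det(λ I - M) = λ^3 - 48λ^2 + 567λ - 4.
No integer candidate from the rational root theorem (±divisors of 4) is a root, so the roots are irrational. The cubic discriminant is Δ = 11763252 > 0, so there are three distinct real roots. p(0) = -4 and p(1) = 516 have opposite signs, so a root lies in (0, 1); Newton's method refines it to λ ≈ 0.0071. p(20) = 136 and p(21) = -4 have opposite signs, so a root lies in (20, 21); Newton's method refines it to λ ≈ 20.9684. p(27) = -4 and p(28) = 192 have opposite signs, so a root lies in (27, 28); Newton's method refines it to λ ≈ 27.0246. Check (Vieta): the three roots sum to 48, matching tr M = 48.
So the eigenvalues of A^T A are ≈ 0.0071, 20.9684, 27.0246 (all ≥ 0, as they must be for A^T A). The largest is λ_max ≈ 27.0246, hence ||A||_2 = sqrt(λ_max) ≈ 5.1985.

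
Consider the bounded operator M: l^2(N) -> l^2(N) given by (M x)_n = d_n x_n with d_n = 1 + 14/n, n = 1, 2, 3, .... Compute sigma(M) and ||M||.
sigma(M) = {1 + 14/n : n ≥ 1} ∪ {1}; ||M|| = 15

A bounded diagonal operator on l^2 with diagonal entries d_n has spectrum equal to the closure of {d_n : n ≥ 1}: every d_n is an eigenvalue (with eigenvector e_n), so {d_n} ⊂ sigma(M); the spectrum is closed, so its closure is too; and for lambda not in the closure, (M - lambda I) has bounded inverse (the diagonal entries 1/(d_n - lambda) are bounded). For our sequence d_n = 1 + 14/n, n = 1, 2, 3, ...:
  - {d_n} = {1 + 14/n : n ≥ 1}; the only limit point is 1
  - closure = {1 + 14/n : n ≥ 1} ∪ {1}
For the norm: a diagonal operator has ||M|| = sup_n |d_n|. Here d_n = 1 + 14/n is positive and decreasing, so sup_n |d_n| = d_1 = 1 + 14 = 15. So ||M|| = 15.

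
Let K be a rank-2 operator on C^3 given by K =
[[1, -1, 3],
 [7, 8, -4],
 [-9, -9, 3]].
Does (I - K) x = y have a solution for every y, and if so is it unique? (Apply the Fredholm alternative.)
(I - K) is invertible (det(I - K) = 22 ≠ 0), so for every y in C^3 the equation (I - K) x = y has a unique solution.

K has rank 2 and factors as K = U V^T = u1 v1^T + u2 v2^T with u1 = (-1, -2, 3), v1 = (-3, -3, 1), u2 = (2, -1, 0), v2 = (-1, -2, 2) (multiplying out reproduces the displayed K). The nonzero eigenvalues of U V^T coincide with those of the 2 x 2 matrix G = V^T U = [[v1·u1, v1·u2], [v2·u1, v2·u2]] = [[12, -3], [11, 0]], and by the Sylvester determinant identity det(I_3 - U V^T) = det(I_2 - V^T U) = det([[-11, 3], [-11, 1]]) = (-11)(1) - (3)(-11) = 22. (Direct check: I - K =
[[0, 1, -3],
 [-7, -7, 4],
 [9, 9, -2]]
has determinant 22.) The finite-dimensional Fredholm alternative says: either (I - K) is invertible, or ker(I - K) ≠ {0} and then range(I - K) = ker((I - K)^*)^⊥, with dim ker(I - K) = dim ker((I - K)^*). Since det(I - K) ≠ 0, 1 is not an eigenvalue of K and ker(I - K) = {0}, so we are in the first case: for every y there is a unique x = (I - K)^(-1) y. (Explicitly, by the Woodbury identity, (I - U V^T)^(-1) = I + U (I_2 - G)^(-1) V^T.)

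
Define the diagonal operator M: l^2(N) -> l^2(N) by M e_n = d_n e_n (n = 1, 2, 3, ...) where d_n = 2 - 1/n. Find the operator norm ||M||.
||M|| = 2

For a diagonal operator on l^2 with entries d_n, ||M|| = sup_n |d_n|. Here d_1 = 1, d_2 = 3/2, ..., and d_n = 2 - 1/n increases monotonically toward 2. All terms lie in [1, 2), so |d_n| = d_n and the supremum is the limit 2, which is not attained by any individual d_n. Hence ||M|| = 2.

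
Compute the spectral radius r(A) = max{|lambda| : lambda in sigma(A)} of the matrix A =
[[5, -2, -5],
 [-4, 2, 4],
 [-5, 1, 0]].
r(A) ≈ 9.682

The eigenvalues of A are the roots of its characteristic polynomial. With M = A (coefficients from the trace, the sum of principal 2x2 minors, and det A):
  p(λ) = det(λ I - M) = λ^3 - 7λ^2 - 27λ + 10.
No integer candidate from the rational root theorem (±divisors of 10) is a root, so the roots are irrational. The cubic discriminant is Δ = 159493 > 0, so there are three distinct real roots. p(-4) = -58 and p(-3) = 1 have opposite signs, so a root lies in (-4, -3); Newton's method refines it to λ ≈ -3.0236. p(0) = 10 and p(1) = -23 have opposite signs, so a root lies in (0, 1); Newton's method refines it to λ ≈ 0.3416. p(9) = -71 and p(10) = 40 have opposite signs, so a root lies in (9, 10); Newton's method refines it to λ ≈ 9.682. Check (Vieta): the three roots sum to 7, matching tr M = 7.
Thus the eigenvalues (to 4 decimals) are -3.0236 (modulus 3.0236); 0.3416 (modulus 0.3416); 9.682 (modulus 9.682). The spectral radius is the largest modulus: r(A) ≈ 9.682. (Cross-check: r(A) ≤ ||A||_2 ≈ 10.2578; equality holds whenever A is normal, though it can also hold for some non-normal A.)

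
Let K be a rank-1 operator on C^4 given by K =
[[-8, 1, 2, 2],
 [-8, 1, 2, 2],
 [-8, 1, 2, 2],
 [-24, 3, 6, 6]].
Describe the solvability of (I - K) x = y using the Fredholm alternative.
(I - K) is singular (det(I - K) = 0, i.e. 1 ∈ sigma(K)). (I - K) x = y is solvable iff y ⊥ ker((I - K)^*) = span{(-8, 1, 2, 2)}, i.e. iff -8y_1 + y_2 + 2y_3 + 2y_4 = 0. When solvable, the solutions are x = y + c·(1, 1, 1, 3), c arbitrary (ker(I - K) = span{(1, 1, 1, 3)}, dimension 1).

K has rank 1, so it is an outer product K = u v^T: every row of K is a multiple of one row vector. Reading off the entries, u = (1, 1, 1, 3) and v = (-8, 1, 2, 2) (row i of K equals u_i·v^T). A rank-one matrix u v^T satisfies K u = u (v·u) and kills the (3)-dimensional subspace v^⊥, so its characteristic polynomial is lambda^3 (lambda - v·u) with v·u = tr K = 1. Hence the eigenvalues of I - K are 1 (multiplicity 3) and 1 - (1) = 0, so det(I - K) = 0. (Direct check: I - K =
[[9, -1, -2, -2],
 [8, 0, -2, -2],
 [8, -1, -1, -2],
 [24, -3, -6, -5]]
has determinant 0.) So 1 is an eigenvalue of K and (I - K) is not invertible. The finite-dimensional Fredholm alternative says: either (I - K) is invertible, or ker(I - K) ≠ {0} and then range(I - K) = ker((I - K)^*)^⊥, with dim ker(I - K) = dim ker((I - K)^*). We are in the second case, so we need both kernels. Kernel of I - K: (I - K) u = u - u (v·u) = u - u = 0, so ker(I - K) = span{u} = span{(1, 1, 1, 3)} (it is exactly 1-dimensional because rank(I - K) = 3). Kernel of the adjoint: K is real, so (I - K)^* = I - K^T = I - v u^T, and (I - v u^T) v = v - v (u·v) = 0; hence ker((I - K)^*) = span{v} = span{(-8, 1, 2, 2)}. Therefore (I - K) x = y is solvable iff <y, v> = 0, i.e. iff -8y_1 + y_2 + 2y_3 + 2y_4 = 0. When this holds, K y = u (v·y) = 0, so (I - K) y = y and x = y is a particular solution; the full solution set is the line x = y + c·u = y + c·(1, 1, 1, 3), c ∈ C.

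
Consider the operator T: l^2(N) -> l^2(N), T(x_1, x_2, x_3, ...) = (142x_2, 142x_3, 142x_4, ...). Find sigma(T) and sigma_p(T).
sigma(T) = closed disk {z in C : |z| ≤ 142}; sigma_p(T) = open disk {z in C : |z| < 142}

Note T = 142·V where V is the unit left shift (V x)_k = x_{k+1}; so sigma(T) = 142·sigma(V) and ||T|| = 142||V||. ||T x||^2 = 20164sum_{k≥2} |x_k|^2 ≤ 20164||x||^2, with equality on {x : x_1 = 0}, so ||T|| = 142. For any lambda with |lambda| < 142, set r = lambda/142 (|r| < 1); the vector x = (1, r, r^2, ...) is in l^2 and satisfies T x = 142(r, r^2, ...) = lambda x, so lambda is an eigenvalue. On the boundary |lambda| = 142 the geometric series diverges, so no l^2 eigenvector exists, but these lambda lie in the approximate point spectrum. Hence sigma(T) is the closed disk of radius 142 and sigma_p(T) is the open disk.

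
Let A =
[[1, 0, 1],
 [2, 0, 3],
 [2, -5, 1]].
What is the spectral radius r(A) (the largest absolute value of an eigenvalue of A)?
r(A) ≈ 3.6596

The eigenvalues of A are the roots of its characteristic polynomial. With M = A (coefficients from the trace, the sum of principal 2x2 minors, and det A):
  p(λ) = det(λ I - M) = λ^3 - 2λ^2 + 14λ - 5.
No integer candidate from the rational root theorem (±divisors of 5) is a root, so the roots are irrational. The cubic discriminant is Δ = -8507 < 0, so there is one real root and a complex-conjugate pair. p(0) = -5 and p(1) = 8 have opposite signs, so a root lies in (0, 1); Newton's method refines it to λ ≈ 0.3733. Dividing out (λ - (0.3733)) leaves approximately λ^2 - 1.6267λ + 13.3927. For λ^2 - 1.6267λ + 13.3927 the discriminant is -50.9248. It is negative, so the remaining roots are the complex-conjugate pair λ ≈ 0.8133 ± 3.5681i. Their product equals the constant term, so |λ|^2 ≈ 13.3927 and |λ| ≈ 3.6596.
Thus the eigenvalues (to 4 decimals) are 0.3733 (modulus 0.3733); 0.8133 ± 3.5681i (modulus 3.6596). The spectral radius is the largest modulus: r(A) ≈ 3.6596. (Cross-check: r(A) ≤ ||A||_2 ≈ 5.76; equality holds whenever A is normal, though it can also hold for some non-normal A.)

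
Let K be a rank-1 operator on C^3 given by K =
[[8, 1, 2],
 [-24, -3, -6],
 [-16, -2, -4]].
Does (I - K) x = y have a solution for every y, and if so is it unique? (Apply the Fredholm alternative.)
(I - K) is singular (det(I - K) = 0, i.e. 1 ∈ sigma(K)). (I - K) x = y is solvable iff y ⊥ ker((I - K)^*) = span{(8, 1, 2)}, i.e. iff 8y_1 + y_2 + 2y_3 = 0. When solvable, the solutions are x = y + c·(1, -3, -2), c arbitrary (ker(I - K) = span{(1, -3, -2)}, dimension 1).

K has rank 1, so it is an outer product K = u v^T: every row of K is a multiple of one row vector. Reading off the entries, u = (1, -3, -2) and v = (8, 1, 2) (row i of K equals u_i·v^T). A rank-one matrix u v^T satisfies K u = u (v·u) and kills the (2)-dimensional subspace v^⊥, so its characteristic polynomial is lambda^2 (lambda - v·u) with v·u = tr K = 1. Hence the eigenvalues of I - K are 1 (multiplicity 2) and 1 - (1) = 0, so det(I - K) = 0. (Direct check: I - K =
[[-7, -1, -2],
 [24, 4, 6],
 [16, 2, 5]]
has determinant 0.) So 1 is an eigenvalue of K and (I - K) is not invertible. The finite-dimensional Fredholm alternative says: either (I - K) is invertible, or ker(I - K) ≠ {0} and then range(I - K) = ker((I - K)^*)^⊥, with dim ker(I - K) = dim ker((I - K)^*). We are in the second case, so we need both kernels. Kernel of I - K: (I - K) u = u - u (v·u) = u - u = 0, so ker(I - K) = span{u} = span{(1, -3, -2)} (it is exactly 1-dimensional because rank(I - K) = 2). Kernel of the adjoint: K is real, so (I - K)^* = I - K^T = I - v u^T, and (I - v u^T) v = v - v (u·v) = 0; hence ker((I - K)^*) = span{v} = span{(8, 1, 2)}. Therefore (I - K) x = y is solvable iff <y, v> = 0, i.e. iff 8y_1 + y_2 + 2y_3 = 0. When this holds, K y = u (v·y) = 0, so (I - K) y = y and x = y is a particular solution; the full solution set is the line x = y + c·u = y + c·(1, -3, -2), c ∈ C.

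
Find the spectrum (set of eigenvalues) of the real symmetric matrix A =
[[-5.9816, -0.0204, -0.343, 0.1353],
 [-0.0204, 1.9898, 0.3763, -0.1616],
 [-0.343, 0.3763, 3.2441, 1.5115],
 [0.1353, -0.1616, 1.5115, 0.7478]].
sigma(A) ≈ {-6, 0, 2, 4}

A is real symmetric, so its spectrum consists of real eigenvalues. Expanding the characteristic polynomial of the displayed matrix gives
  det(λ I - A) = p(λ) = λ^4 + (0)λ^3 + (-28)λ^2 + (48.0013)λ + (-0.0011).
Solving p(λ) = 0 yields eigenvalues ≈ -6, 0, 2, 4. (A is shown rounded to 4 decimals, so these recover the underlying integer eigenvalues to within that precision.)
Verification: the trace of A = 0 equals the sum of eigenvalues 0, and det(A) ≈ -0.0011 matches the eigenvalue product 0.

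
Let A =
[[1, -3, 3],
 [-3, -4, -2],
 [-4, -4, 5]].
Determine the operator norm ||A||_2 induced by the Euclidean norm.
||A||_2 ≈ 8.6398 (= sqrt(largest eigenvalue of A^T A))

||A||_2 = sigma_max(A) = sqrt(lambda_max(A^T A)). Form the symmetric matrix M = A^T A =
[[26, 25, -11],
 [25, 41, -21],
 [-11, -21, 38]].
Its characteristic polynomial (trace, sum of principal 2x2 minors, determinant of M give the coefficients) is
  p(λ) = det(λ I - M) = λ^3 - 105λ^2 + 2425λ - 11881.
No integer candidate from the rational root theorem (±divisors of 11881) is a root, so the roots are irrational. The cubic discriminant is Δ = 3419180528 > 0, so there are three distinct real roots. p(6) = -895 and p(7) = 292 have opposite signs, so a root lies in (6, 7); Newton's method refines it to λ ≈ 6.7402. p(23) = 516 and p(24) = -337 have opposite signs, so a root lies in (23, 24); Newton's method refines it to λ ≈ 23.6145. p(74) = -2187 and p(75) = 1244 have opposite signs, so a root lies in (74, 75); Newton's method refines it to λ ≈ 74.6453. Check (Vieta): the three roots sum to 105, matching tr M = 105.
So the eigenvalues of A^T A are ≈ 6.7402, 23.6145, 74.6453 (all ≥ 0, as they must be for A^T A). The largest is λ_max ≈ 74.6453, hence ||A||_2 = sqrt(λ_max) ≈ 8.6398.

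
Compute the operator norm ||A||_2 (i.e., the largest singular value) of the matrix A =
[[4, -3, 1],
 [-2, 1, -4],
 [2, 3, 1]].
||A||_2 ≈ 6.2554 (= sqrt(largest eigenvalue of A^T A))

||A||_2 = sigma_max(A) = sqrt(lambda_max(A^T A)). Form the symmetric matrix M = A^T A =
[[24, -8, 14],
 [-8, 19, -4],
 [14, -4, 18]].
Its characteristic polynomial (trace, sum of principal 2x2 minors, determinant of M give the coefficients) is
  p(λ) = det(λ I - M) = λ^3 - 61λ^2 + 954λ - 3844.
No integer candidate from the rational root theorem (±divisors of 3844) is a root, so the roots are irrational. The cubic discriminant is Δ = 51077300 > 0, so there are three distinct real roots. p(6) = -100 and p(7) = 188 have opposite signs, so a root lies in (6, 7); Newton's method refines it to λ ≈ 6.3159. p(15) = 116 and p(16) = -100 have opposite signs, so a root lies in (15, 16); Newton's method refines it to λ ≈ 15.5536. p(39) = -100 and p(40) = 716 have opposite signs, so a root lies in (39, 40); Newton's method refines it to λ ≈ 39.1305. Check (Vieta): the three roots sum to 61, matching tr M = 61.
So the eigenvalues of A^T A are ≈ 6.3159, 15.5536, 39.1305 (all ≥ 0, as they must be for A^T A). The largest is λ_max ≈ 39.1305, hence ||A||_2 = sqrt(λ_max) ≈ 6.2554.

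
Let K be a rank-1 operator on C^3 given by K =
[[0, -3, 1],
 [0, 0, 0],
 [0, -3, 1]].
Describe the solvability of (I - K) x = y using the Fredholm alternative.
(I - K) is singular (det(I - K) = 0, i.e. 1 ∈ sigma(K)). (I - K) x = y is solvable iff y ⊥ ker((I - K)^*) = span{(0, -3, 1)}, i.e. iff -3y_2 + y_3 = 0. When solvable, the solutions are x = y + c·(1, 0, 1), c arbitrary (ker(I - K) = span{(1, 0, 1)}, dimension 1).

K has rank 1, so it is an outer product K = u v^T: every row of K is a multiple of one row vector. Reading off the entries, u = (1, 0, 1) and v = (0, -3, 1) (row i of K equals u_i·v^T). A rank-one matrix u v^T satisfies K u = u (v·u) and kills the (2)-dimensional subspace v^⊥, so its characteristic polynomial is lambda^2 (lambda - v·u) with v·u = tr K = 1. Hence the eigenvalues of I - K are 1 (multiplicity 2) and 1 - (1) = 0, so det(I - K) = 0. (Direct check: I - K =
[[1, 3, -1],
 [0, 1, 0],
 [0, 3, 0]]
has determinant 0.) So 1 is an eigenvalue of K and (I - K) is not invertible. The finite-dimensional Fredholm alternative says: either (I - K) is invertible, or ker(I - K) ≠ {0} and then range(I - K) = ker((I - K)^*)^⊥, with dim ker(I - K) = dim ker((I - K)^*). We are in the second case, so we need both kernels. Kernel of I - K: (I - K) u = u - u (v·u) = u - u = 0, so ker(I - K) = span{u} = span{(1, 0, 1)} (it is exactly 1-dimensional because rank(I - K) = 2). Kernel of the adjoint: K is real, so (I - K)^* = I - K^T = I - v u^T, and (I - v u^T) v = v - v (u·v) = 0; hence ker((I - K)^*) = span{v} = span{(0, -3, 1)}. Therefore (I - K) x = y is solvable iff <y, v> = 0, i.e. iff -3y_2 + y_3 = 0. When this holds, K y = u (v·y) = 0, so (I - K) y = y and x = y is a particular solution; the full solution set is the line x = y + c·u = y + c·(1, 0, 1), c ∈ C.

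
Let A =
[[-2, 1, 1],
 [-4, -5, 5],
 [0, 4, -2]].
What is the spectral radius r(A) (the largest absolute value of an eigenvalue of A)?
r(A) ≈ 8.0701

The eigenvalues of A are the roots of its characteristic polynomial. With M = A (coefficients from the trace, the sum of principal 2x2 minors, and det A):
  p(λ) = det(λ I - M) = λ^3 + 9λ^2 + 8λ + 4.
No integer candidate from the rational root theorem (±divisors of 4) is a root, so the roots are irrational. The cubic discriminant is Δ = -3776 < 0, so there is one real root and a complex-conjugate pair. p(-9) = -68 and p(-8) = 4 have opposite signs, so a root lies in (-9, -8); Newton's method refines it to λ ≈ -8.0701. Dividing out (λ - (-8.0701)) leaves approximately λ^2 + 0.9299λ + 0.4957. For λ^2 + 0.9299λ + 0.4957 the discriminant is -1.1179. It is negative, so the remaining roots are the complex-conjugate pair λ ≈ -0.4649 ± 0.5287i. Their product equals the constant term, so |λ|^2 ≈ 0.4957 and |λ| ≈ 0.704.
Thus the eigenvalues (to 4 decimals) are -8.0701 (modulus 8.0701); -0.4649 ± 0.5287i (modulus 0.704). The spectral radius is the largest modulus: r(A) ≈ 8.0701. (Cross-check: r(A) ≤ ||A||_2 ≈ 9.0183; equality holds whenever A is normal, though it can also hold for some non-normal A.)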